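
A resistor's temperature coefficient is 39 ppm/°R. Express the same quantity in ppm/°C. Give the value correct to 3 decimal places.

70.200 ppm/°C

The quantity depends on a temperature interval, so only the ratio of degree sizes applies; the offset between the scales is irrelevant.
A change of 1°C is a change of 1.8°R, so per °C the value is 39 × 1.8 = 70.200.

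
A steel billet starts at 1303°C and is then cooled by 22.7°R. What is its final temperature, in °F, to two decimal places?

The 22.7°R change is an interval, so only the factor 5/9 applies: -22.7 × 5/9 = -12.6111°C.
Final Celsius temperature: 1303.0000 - 12.6111 = 1290.3889°C.
In Fahrenheit: 1290.3889 × 1.8 + 32 = 2354.70°F.

2354.70°F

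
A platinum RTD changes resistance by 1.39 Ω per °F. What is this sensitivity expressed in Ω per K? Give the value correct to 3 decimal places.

2.502 Ω per K

The quantity depends on a temperature interval, so only the ratio of degree sizes applies; the offset between the scales is irrelevant.
A change of 1 K is a change of 1.8°F, so per K the value is 1.39 × 1.8 = 2.502.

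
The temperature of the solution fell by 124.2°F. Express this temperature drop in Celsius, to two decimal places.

An interval of 1°F corresponds to 5/9°C.
124.2 × 5/9 = 69.00.

69.00°C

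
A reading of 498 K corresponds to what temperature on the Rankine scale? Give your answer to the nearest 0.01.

In Celsius: 498 - 273.15 = 224.8500°C.
In Rankine: 224.8500 × 1.8 + 491.67 = 896.40°R.

896.40°R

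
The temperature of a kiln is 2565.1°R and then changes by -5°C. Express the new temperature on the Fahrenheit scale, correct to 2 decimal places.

Initial temperature in Celsius: (2565.1 - 491.67) × 5/9 = 1151.9056°C.
Final Celsius temperature: 1151.9056 - 5.0000 = 1146.9056°C.
In Fahrenheit: 1146.9056 × 1.8 + 32 = 2096.43°F.

2096.43°F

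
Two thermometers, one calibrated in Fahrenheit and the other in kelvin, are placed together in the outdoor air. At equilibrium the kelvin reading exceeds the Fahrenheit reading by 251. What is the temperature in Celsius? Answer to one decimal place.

Let x be the Fahrenheit reading; then the kelvin reading is 5/9·x + 255.372.
(5/9·x + 255.372) - x = 251  ⇒  (-4/9)·x = -4.37222  ⇒  x = 9.8375°F.
In Celsius: (9.8375 - 32) × 5/9 = -12.3°C.

-12.3°C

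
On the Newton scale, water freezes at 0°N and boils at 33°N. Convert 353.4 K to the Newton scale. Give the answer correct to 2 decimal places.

First in Celsius: 353.4 - 273.15 = 80.2500°C.
Linearly onto the Newton scale: 0 + (80.2500 / 100) × (33 - 0) = 26.48°N.

26.48°N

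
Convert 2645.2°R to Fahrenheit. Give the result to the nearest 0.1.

In Celsius: (2645.2 - 491.67) × 5/9 = 1196.4056°C.
In Fahrenheit: 1196.4056 × 1.8 + 32 = 2185.5°F.

2185.5°F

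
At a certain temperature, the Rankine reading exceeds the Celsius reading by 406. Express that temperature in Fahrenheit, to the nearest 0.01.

Let x be the Celsius reading; then the Rankine reading is 1.8·x + 491.67.
(1.8·x + 491.67) - x = 406  ⇒  (0.8)·x = -85.67  ⇒  x = -107.0875°C.
In Fahrenheit: -107.0875 × 1.8 + 32 = -160.76°F.

-160.76°F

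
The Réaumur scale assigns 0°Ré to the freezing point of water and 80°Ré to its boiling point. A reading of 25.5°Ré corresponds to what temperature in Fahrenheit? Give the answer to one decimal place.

Linear interpolation between the fixed points: C = (25.5 - 0) × 100 / (80 - 0) = 31.8750°C.
Then 31.8750 × 1.8 + 32 = 89.4°F.

89.4°F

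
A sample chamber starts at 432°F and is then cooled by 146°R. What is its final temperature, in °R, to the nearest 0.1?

Initial temperature in Celsius: (432 - 32) × 5/9 = 222.2222°C.
The 146°R change is an interval, so only the factor 5/9 applies: -146 × 5/9 = -81.1111°C.
Final Celsius temperature: 222.2222 - 81.1111 = 141.1111°C.
In Rankine: 141.1111 × 1.8 + 491.67 = 745.7°R.

745.7°R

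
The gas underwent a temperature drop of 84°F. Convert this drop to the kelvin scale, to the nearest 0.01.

Only the scale ratio 5/9 matters for a change in temperature.
84 × 5/9 = 46.67.

46.67 K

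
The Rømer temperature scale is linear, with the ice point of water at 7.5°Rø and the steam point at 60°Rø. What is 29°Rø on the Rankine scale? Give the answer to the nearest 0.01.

565.38°R

Linear interpolation between the fixed points: C = (29 - 7.5) × 100 / (60 - 7.5) = 40.9524°C.
Then 40.9524 × 1.8 + 491.67 = 565.38°R.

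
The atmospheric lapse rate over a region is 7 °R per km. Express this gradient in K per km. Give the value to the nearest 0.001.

3.889 K/km

Since only a temperature interval is involved, the additive offset between the scales drops out.
A change of 1°R is a change of 5/9 K, so 7 × 5/9 = 3.889.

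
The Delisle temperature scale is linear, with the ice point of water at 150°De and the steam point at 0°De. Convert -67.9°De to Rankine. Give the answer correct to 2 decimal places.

753.15°R

Linear interpolation between the fixed points: C = (-67.9 - 150) × 100 / (0 - 150) = 145.2667°C.
Then 145.2667 × 1.8 + 491.67 = 753.15°R.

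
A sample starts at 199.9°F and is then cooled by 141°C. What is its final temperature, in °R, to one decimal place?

Initial temperature in Celsius: (199.9 - 32) × 5/9 = 93.2778°C.
Final Celsius temperature: 93.2778 - 141.0000 = -47.7222°C.
In Rankine: -47.7222 × 1.8 + 491.67 = 405.8°R.

405.8°R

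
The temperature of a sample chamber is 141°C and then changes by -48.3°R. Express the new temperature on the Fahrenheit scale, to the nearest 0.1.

237.5°F

The 48.3°R change is an interval, so only the factor 5/9 applies: -48.3 × 5/9 = -26.8333°C.
Final Celsius temperature: 141.0000 - 26.8333 = 114.1667°C.
In Fahrenheit: 114.1667 × 1.8 + 32 = 237.5°F.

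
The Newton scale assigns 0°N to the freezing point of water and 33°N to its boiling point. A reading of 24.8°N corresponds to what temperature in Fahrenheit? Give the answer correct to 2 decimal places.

Linear interpolation between the fixed points: C = (24.8 - 0) × 100 / (33 - 0) = 75.1515°C.
Then 75.1515 × 1.8 + 32 = 167.27°F.

167.27°F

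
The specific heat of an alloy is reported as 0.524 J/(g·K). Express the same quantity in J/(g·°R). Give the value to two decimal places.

Since only a temperature interval is involved, the additive offset between the scales drops out.
A change of 1°R is a change of 5/9 K, so per °R the value is 0.524 × 5/9 = 0.29.

0.29 J/(g·°R)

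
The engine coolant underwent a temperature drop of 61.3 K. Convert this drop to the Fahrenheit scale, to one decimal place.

For a temperature interval the offset drops out; only the factor 1.8 applies.
61.3 × 1.8 = 110.3.

110.3°F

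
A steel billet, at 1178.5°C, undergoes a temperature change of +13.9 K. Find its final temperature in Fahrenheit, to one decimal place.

The 13.9 K change is an interval; Kelvin and Celsius degrees are the same size, so ΔC = +13.9°C.
Final Celsius temperature: 1178.5000 + 13.9000 = 1192.4000°C.
In Fahrenheit: 1192.4000 × 1.8 + 32 = 2178.3°F.

2178.3°F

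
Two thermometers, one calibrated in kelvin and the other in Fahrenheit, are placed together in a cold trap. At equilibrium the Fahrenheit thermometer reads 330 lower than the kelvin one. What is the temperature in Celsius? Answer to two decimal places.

Let x be the kelvin reading; then the Fahrenheit reading is 1.8·x - 459.67.
(1.8·x - 459.67) - x = -330  ⇒  (0.8)·x = 129.67  ⇒  x = 162.0875 K.
In Celsius: 162.0875 - 273.15 = -111.06°C.

-111.06°C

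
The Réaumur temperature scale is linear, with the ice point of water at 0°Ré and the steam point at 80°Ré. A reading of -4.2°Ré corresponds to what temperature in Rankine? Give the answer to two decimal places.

Linear interpolation between the fixed points: C = (-4.2 - 0) × 100 / (80 - 0) = -5.2500°C.
Then -5.2500 × 1.8 + 491.67 = 482.22°R.

482.22°R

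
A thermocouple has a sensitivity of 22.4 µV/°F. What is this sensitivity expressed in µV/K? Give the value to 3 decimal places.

40.320 µV/K

The quantity depends on a temperature interval, so only the ratio of degree sizes applies; the offset between the scales is irrelevant.
A change of 1 K is a change of 1.8°F, so per K the value is 22.4 × 1.8 = 40.320.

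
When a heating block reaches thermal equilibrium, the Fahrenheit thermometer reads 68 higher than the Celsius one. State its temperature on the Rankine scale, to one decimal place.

572.7°R

Let x be the Celsius reading; then the Fahrenheit reading is 1.8·x + 32.
(1.8·x + 32) - x = 68  ⇒  (0.8)·x = 36  ⇒  x = 45.0000°C.
In Rankine: 45.0000 × 1.8 + 491.67 = 572.7°R.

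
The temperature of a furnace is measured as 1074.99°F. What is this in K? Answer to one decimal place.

In Celsius: (1074.99 - 32) × 5/9 = 579.4389°C.
In kelvin: 579.4389 + 273.15 = 852.6 K.

852.6 K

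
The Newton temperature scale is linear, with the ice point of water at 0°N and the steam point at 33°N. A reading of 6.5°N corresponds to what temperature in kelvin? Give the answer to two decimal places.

Linear interpolation between the fixed points: C = (6.5 - 0) × 100 / (33 - 0) = 19.6970°C.
Then 19.6970 + 273.15 = 292.85 K.

292.85 K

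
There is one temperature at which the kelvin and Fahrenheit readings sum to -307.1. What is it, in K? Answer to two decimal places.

54.49 K

Let K be the kelvin reading. The Fahrenheit reading is F = 1.8·K - 459.67.
Require K + F = -307.1: (2.8)·K - 459.67 = -307.1.
K = (-307.1 + 459.67) / (2.8) = 54.49.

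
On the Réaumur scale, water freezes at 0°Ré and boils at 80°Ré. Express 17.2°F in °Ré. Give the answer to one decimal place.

-6.6°Ré

First in Celsius: (17.2 - 32) × 5/9 = -8.2222°C.
Linearly onto the Réaumur scale: 0 + (-8.2222 / 100) × (80 - 0) = -6.6°Ré.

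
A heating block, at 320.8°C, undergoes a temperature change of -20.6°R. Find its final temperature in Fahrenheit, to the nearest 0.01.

The 20.6°R change is an interval, so only the factor 5/9 applies: -20.6 × 5/9 = -11.4444°C.
Final Celsius temperature: 320.8000 - 11.4444 = 309.3556°C.
In Fahrenheit: 309.3556 × 1.8 + 32 = 588.84°F.

588.84°F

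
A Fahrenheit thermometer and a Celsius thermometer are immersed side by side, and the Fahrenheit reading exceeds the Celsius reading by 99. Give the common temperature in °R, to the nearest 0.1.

Let x be the Fahrenheit reading; then the Celsius reading is 5/9·x - 17.7778.
(5/9·x - 17.7778) - x = -99  ⇒  (-4/9)·x = -81.2222  ⇒  x = 182.7500°F.
In Celsius: (182.75 - 32) × 5/9 = 83.7500°C.
In Rankine: 83.7500 × 1.8 + 491.67 = 642.4°R.

642.4°R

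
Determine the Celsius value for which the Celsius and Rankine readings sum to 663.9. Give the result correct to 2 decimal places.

Let C be the Celsius reading. The Rankine reading is R = 1.8·C + 491.67.
Require C + R = 663.9: (2.8)·C + 491.67 = 663.9.
C = (663.9 - 491.67) / (2.8) = 61.51.

61.51°C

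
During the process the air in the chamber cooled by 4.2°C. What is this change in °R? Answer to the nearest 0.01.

For a temperature interval the offset drops out; only the factor 1.8 applies.
4.2 × 1.8 = 7.56.

7.56°R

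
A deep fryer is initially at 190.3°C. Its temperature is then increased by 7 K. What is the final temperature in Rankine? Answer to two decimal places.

The 7 K change is an interval; Kelvin and Celsius degrees are the same size, so ΔC = +7°C.
Final Celsius temperature: 190.3000 + 7.0000 = 197.3000°C.
In Rankine: 197.3000 × 1.8 + 491.67 = 846.81°R.

846.81°R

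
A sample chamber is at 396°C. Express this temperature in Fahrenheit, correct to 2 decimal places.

744.80°F

In Fahrenheit: 396.0000 × 1.8 + 32 = 744.80°F.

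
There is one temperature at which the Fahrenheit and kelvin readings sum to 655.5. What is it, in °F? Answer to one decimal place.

Let F be the Fahrenheit reading. The kelvin reading is K = 5/9·F + 255.372.
Require F + K = 655.5: (14/9)·F + 255.372 = 655.5.
F = (655.5 - 255.372) / (14/9) = 257.2.

257.2°F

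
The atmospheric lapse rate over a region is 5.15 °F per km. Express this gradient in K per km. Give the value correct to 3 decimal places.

Since only a temperature interval is involved, the additive offset between the scales drops out.
A change of 1°F is a change of 5/9 K, so 5.15 × 5/9 = 2.861.

2.861 K/km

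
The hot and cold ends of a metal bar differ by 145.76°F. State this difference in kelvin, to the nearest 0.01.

80.98 K

For a temperature interval the offset drops out; only the factor 5/9 applies.
145.76 × 5/9 = 80.98.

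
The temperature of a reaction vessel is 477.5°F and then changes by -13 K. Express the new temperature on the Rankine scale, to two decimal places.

913.77°R

Initial temperature in Celsius: (477.5 - 32) × 5/9 = 247.5000°C.
The 13 K change is an interval; Kelvin and Celsius degrees are the same size, so ΔC = -13°C.
Final Celsius temperature: 247.5000 - 13.0000 = 234.5000°C.
In Rankine: 234.5000 × 1.8 + 491.67 = 913.77°R.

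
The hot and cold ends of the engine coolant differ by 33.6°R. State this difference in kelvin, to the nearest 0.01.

18.67 K

For a temperature interval the offset drops out; only the factor 5/9 applies.
33.6 × 5/9 = 18.67.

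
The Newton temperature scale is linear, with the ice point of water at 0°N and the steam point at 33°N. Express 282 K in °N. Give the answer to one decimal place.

First in Celsius: 282 - 273.15 = 8.8500°C.
Linearly onto the Newton scale: 0 + (8.8500 / 100) × (33 - 0) = 2.9°N.

2.9°N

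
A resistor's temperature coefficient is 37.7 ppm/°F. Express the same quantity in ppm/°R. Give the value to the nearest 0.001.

37.700 ppm/°R

The quantity depends on a temperature interval, so only the ratio of degree sizes applies; the offset between the scales is irrelevant.
A change of 1°R is a change of 1°F, so per °R the value is 37.7 × 1 = 37.700.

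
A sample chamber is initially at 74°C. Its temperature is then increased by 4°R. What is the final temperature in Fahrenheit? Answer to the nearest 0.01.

169.20°F

The 4°R change is an interval, so only the factor 5/9 applies: +4 × 5/9 = +2.2222°C.
Final Celsius temperature: 74.0000 + 2.2222 = 76.2222°C.
In Fahrenheit: 76.2222 × 1.8 + 32 = 169.20°F.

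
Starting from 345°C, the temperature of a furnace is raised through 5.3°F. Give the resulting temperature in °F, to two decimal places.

The 5.3°F change is an interval, so only the factor 5/9 applies: +5.3 × 5/9 = +2.9444°C.
Final Celsius temperature: 345.0000 + 2.9444 = 347.9444°C.
In Fahrenheit: 347.9444 × 1.8 + 32 = 658.30°F.

658.30°F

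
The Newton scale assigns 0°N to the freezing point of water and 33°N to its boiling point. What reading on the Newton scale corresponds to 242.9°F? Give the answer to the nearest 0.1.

38.7°N

First in Celsius: (242.9 - 32) × 5/9 = 117.1667°C.
Linearly onto the Newton scale: 0 + (117.1667 / 100) × (33 - 0) = 38.7°N.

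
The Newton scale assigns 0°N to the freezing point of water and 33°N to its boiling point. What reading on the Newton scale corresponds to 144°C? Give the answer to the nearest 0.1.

47.5°N

Linearly onto the Newton scale: 0 + (144.0000 / 100) × (33 - 0) = 47.5°N.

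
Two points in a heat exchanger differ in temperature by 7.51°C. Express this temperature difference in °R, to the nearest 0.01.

13.52°R

Only the scale ratio 1.8 matters for a change in temperature.
7.51 × 1.8 = 13.52.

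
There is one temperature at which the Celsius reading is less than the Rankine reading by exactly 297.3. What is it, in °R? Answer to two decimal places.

54.34°R

Let R be the Rankine reading. The Celsius reading is C = 5/9·R - 273.15.
Require C - R = -297.3: (-4/9)·R - 273.15 = -297.3.
R = (-297.3 + 273.15) / (-4/9) = 54.34.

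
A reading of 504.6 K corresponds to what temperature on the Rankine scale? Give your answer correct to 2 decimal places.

908.28°R

In Celsius: 504.6 - 273.15 = 231.4500°C.
In Rankine: 231.4500 × 1.8 + 491.67 = 908.28°R.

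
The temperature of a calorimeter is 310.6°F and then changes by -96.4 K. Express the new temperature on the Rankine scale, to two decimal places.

Initial temperature in Celsius: (310.6 - 32) × 5/9 = 154.7778°C.
The 96.4 K change is an interval; Kelvin and Celsius degrees are the same size, so ΔC = -96.4°C.
Final Celsius temperature: 154.7778 - 96.4000 = 58.3778°C.
In Rankine: 58.3778 × 1.8 + 491.67 = 596.75°R.

596.75°R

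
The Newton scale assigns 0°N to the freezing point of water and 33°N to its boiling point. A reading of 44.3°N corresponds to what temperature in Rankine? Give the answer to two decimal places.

733.31°R

Linear interpolation between the fixed points: C = (44.3 - 0) × 100 / (33 - 0) = 134.2424°C.
Then 134.2424 × 1.8 + 491.67 = 733.31°R.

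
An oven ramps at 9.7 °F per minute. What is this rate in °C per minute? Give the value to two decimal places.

5.39 °C/minute

Since only a temperature interval is involved, the additive offset between the scales drops out.
A change of 1°F is a change of 5/9°C, so 9.7 × 5/9 = 5.39.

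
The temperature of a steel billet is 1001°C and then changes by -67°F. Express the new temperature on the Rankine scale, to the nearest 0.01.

The 67°F change is an interval, so only the factor 5/9 applies: -67 × 5/9 = -37.2222°C.
Final Celsius temperature: 1001.0000 - 37.2222 = 963.7778°C.
In Rankine: 963.7778 × 1.8 + 491.67 = 2226.47°R.

2226.47°R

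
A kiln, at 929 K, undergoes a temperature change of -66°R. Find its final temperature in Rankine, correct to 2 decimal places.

1606.20°R

Initial temperature in Celsius: 929 - 273.15 = 655.8500°C.
The 66°R change is an interval, so only the factor 5/9 applies: -66 × 5/9 = -36.6667°C.
Final Celsius temperature: 655.8500 - 36.6667 = 619.1833°C.
In Rankine: 619.1833 × 1.8 + 491.67 = 1606.20°R.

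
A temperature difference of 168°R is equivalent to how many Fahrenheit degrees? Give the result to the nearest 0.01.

168.00°F

Rankine and Fahrenheit degrees are the same size, so the interval is unchanged: 168.00.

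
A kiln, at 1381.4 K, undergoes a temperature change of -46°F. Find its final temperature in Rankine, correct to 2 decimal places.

Initial temperature in Celsius: 1381.4 - 273.15 = 1108.2500°C.
The 46°F change is an interval, so only the factor 5/9 applies: -46 × 5/9 = -25.5556°C.
Final Celsius temperature: 1108.2500 - 25.5556 = 1082.6944°C.
In Rankine: 1082.6944 × 1.8 + 491.67 = 2440.52°R.

2440.52°R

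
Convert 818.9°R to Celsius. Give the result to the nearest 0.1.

In Celsius: (818.9 - 491.67) × 5/9 = 181.7944°C.

181.8°C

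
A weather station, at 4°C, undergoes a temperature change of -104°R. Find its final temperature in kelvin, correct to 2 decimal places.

219.37 K

The 104°R change is an interval, so only the factor 5/9 applies: -104 × 5/9 = -57.7778°C.
Final Celsius temperature: 4.0000 - 57.7778 = -53.7778°C.
In kelvin: -53.7778 + 273.15 = 219.37 K.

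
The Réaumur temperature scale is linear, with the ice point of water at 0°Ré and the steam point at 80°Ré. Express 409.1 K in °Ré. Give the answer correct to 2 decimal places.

First in Celsius: 409.1 - 273.15 = 135.9500°C.
Linearly onto the Réaumur scale: 0 + (135.9500 / 100) × (80 - 0) = 108.76°Ré.

108.76°Ré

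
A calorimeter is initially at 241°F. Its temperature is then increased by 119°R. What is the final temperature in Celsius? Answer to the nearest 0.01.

Initial temperature in Celsius: (241 - 32) × 5/9 = 116.1111°C.
The 119°R change is an interval, so only the factor 5/9 applies: +119 × 5/9 = +66.1111°C.
Final Celsius temperature: 116.1111 + 66.1111 = 182.2222°C.

182.22°C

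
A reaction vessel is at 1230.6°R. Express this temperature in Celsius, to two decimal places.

410.52°C

In Celsius: (1230.6 - 491.67) × 5/9 = 410.5167°C.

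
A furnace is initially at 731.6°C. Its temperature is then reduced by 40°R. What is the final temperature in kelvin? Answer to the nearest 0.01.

The 40°R change is an interval, so only the factor 5/9 applies: -40 × 5/9 = -22.2222°C.
Final Celsius temperature: 731.6000 - 22.2222 = 709.3778°C.
In kelvin: 709.3778 + 273.15 = 982.53 K.

982.53 K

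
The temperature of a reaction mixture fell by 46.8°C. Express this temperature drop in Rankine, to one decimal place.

84.2°R

An interval of 1°C corresponds to 1.8°R.
46.8 × 1.8 = 84.2.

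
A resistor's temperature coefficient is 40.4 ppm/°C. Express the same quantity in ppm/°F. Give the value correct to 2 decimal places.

Since only a temperature interval is involved, the additive offset between the scales drops out.
A change of 1°F is a change of 5/9°C, so per °F the value is 40.4 × 5/9 = 22.44.

22.44 ppm/°F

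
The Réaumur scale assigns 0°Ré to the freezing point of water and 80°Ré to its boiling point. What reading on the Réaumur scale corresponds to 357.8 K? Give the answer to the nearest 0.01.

First in Celsius: 357.8 - 273.15 = 84.6500°C.
Linearly onto the Réaumur scale: 0 + (84.6500 / 100) × (80 - 0) = 67.72°Ré.

67.72°Ré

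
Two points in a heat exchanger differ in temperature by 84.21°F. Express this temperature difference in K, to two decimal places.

For a temperature interval the offset drops out; only the factor 5/9 applies.
84.21 × 5/9 = 46.78.

46.78 K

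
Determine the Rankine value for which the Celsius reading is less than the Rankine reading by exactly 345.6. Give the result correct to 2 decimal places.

163.01°R

Let R be the Rankine reading. The Celsius reading is C = 5/9·R - 273.15.
Require C - R = -345.6: (-4/9)·R - 273.15 = -345.6.
R = (-345.6 + 273.15) / (-4/9) = 163.01.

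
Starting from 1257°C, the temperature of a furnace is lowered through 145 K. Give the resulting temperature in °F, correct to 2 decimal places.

2033.60°F

The 145 K change is an interval; Kelvin and Celsius degrees are the same size, so ΔC = -145°C.
Final Celsius temperature: 1257.0000 - 145.0000 = 1112.0000°C.
In Fahrenheit: 1112.0000 × 1.8 + 32 = 2033.60°F.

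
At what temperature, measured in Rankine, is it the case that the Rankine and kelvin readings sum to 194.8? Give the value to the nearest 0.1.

Let R be the Rankine reading. The kelvin reading is K = 5/9·R.
Require R + K = 194.8: (14/9)·R = 194.8.
R = (194.8) / (14/9) = 125.2.

125.2°R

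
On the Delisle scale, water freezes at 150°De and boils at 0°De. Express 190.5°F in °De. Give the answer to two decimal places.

17.92°De

First in Celsius: (190.5 - 32) × 5/9 = 88.0556°C.
Linearly onto the Delisle scale: 150 + (88.0556 / 100) × (0 - 150) = 17.92°De.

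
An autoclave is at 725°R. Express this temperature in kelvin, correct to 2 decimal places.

In Celsius: (725 - 491.67) × 5/9 = 129.6278°C.
In kelvin: 129.6278 + 273.15 = 402.78 K.

402.78 K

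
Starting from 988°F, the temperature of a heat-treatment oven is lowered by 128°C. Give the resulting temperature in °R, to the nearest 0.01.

Initial temperature in Celsius: (988 - 32) × 5/9 = 531.1111°C.
Final Celsius temperature: 531.1111 - 128.0000 = 403.1111°C.
In Rankine: 403.1111 × 1.8 + 491.67 = 1217.27°R.

1217.27°R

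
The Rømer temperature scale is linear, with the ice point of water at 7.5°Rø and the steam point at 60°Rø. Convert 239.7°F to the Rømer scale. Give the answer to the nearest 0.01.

68.08°Rø

First in Celsius: (239.7 - 32) × 5/9 = 115.3889°C.
Linearly onto the Rømer scale: 7.5 + (115.3889 / 100) × (60 - 7.5) = 68.08°Rø.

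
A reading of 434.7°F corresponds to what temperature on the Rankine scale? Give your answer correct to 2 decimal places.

In Celsius: (434.7 - 32) × 5/9 = 223.7222°C.
In Rankine: 223.7222 × 1.8 + 491.67 = 894.37°R.

894.37°R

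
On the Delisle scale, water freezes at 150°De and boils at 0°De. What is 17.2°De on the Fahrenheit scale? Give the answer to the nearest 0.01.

191.36°F

Linear interpolation between the fixed points: C = (17.2 - 150) × 100 / (0 - 150) = 88.5333°C.
Then 88.5333 × 1.8 + 32 = 191.36°F.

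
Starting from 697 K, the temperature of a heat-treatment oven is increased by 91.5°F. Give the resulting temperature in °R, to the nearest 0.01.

1346.10°R

Initial temperature in Celsius: 697 - 273.15 = 423.8500°C.
The 91.5°F change is an interval, so only the factor 5/9 applies: +91.5 × 5/9 = +50.8333°C.
Final Celsius temperature: 423.8500 + 50.8333 = 474.6833°C.
In Rankine: 474.6833 × 1.8 + 491.67 = 1346.10°R.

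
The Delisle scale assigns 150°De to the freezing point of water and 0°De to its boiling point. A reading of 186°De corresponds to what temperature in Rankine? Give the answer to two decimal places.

Linear interpolation between the fixed points: C = (186 - 150) × 100 / (0 - 150) = -24.0000°C.
Then -24.0000 × 1.8 + 491.67 = 448.47°R.

448.47°R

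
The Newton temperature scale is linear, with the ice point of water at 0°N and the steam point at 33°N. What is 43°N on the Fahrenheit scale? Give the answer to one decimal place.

Linear interpolation between the fixed points: C = (43 - 0) × 100 / (33 - 0) = 130.3030°C.
Then 130.3030 × 1.8 + 32 = 266.5°F.

266.5°F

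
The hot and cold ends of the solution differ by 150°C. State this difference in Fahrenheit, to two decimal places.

An interval of 1°C corresponds to 1.8°F.
150 × 1.8 = 270.00.

270.00°F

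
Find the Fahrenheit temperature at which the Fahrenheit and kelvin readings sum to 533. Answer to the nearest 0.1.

Let F be the Fahrenheit reading. The kelvin reading is K = 5/9·F + 255.372.
Require F + K = 533: (14/9)·F + 255.372 = 533.
F = (533 - 255.372) / (14/9) = 178.5.

178.5°F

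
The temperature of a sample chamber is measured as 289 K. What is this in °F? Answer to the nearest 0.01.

In Celsius: 289 - 273.15 = 15.8500°C.
In Fahrenheit: 15.8500 × 1.8 + 32 = 60.53°F.

60.53°F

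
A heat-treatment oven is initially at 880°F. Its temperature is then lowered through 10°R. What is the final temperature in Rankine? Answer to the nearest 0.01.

Initial temperature in Celsius: (880 - 32) × 5/9 = 471.1111°C.
The 10°R change is an interval, so only the factor 5/9 applies: -10 × 5/9 = -5.5556°C.
Final Celsius temperature: 471.1111 - 5.5556 = 465.5556°C.
In Rankine: 465.5556 × 1.8 + 491.67 = 1329.67°R.

1329.67°R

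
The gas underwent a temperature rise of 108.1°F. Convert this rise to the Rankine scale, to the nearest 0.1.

108.1°R

Fahrenheit and Rankine degrees are the same size, so the interval is unchanged: 108.1.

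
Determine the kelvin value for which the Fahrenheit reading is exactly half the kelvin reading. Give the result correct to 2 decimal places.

Let K be the kelvin reading. The Fahrenheit reading is F = 1.8·K - 459.67.
Require F = 0.5·K: 1.8·K - 459.67 = 0.5·K.
(1.3)·K = 459.67  ⇒  K = 353.59.

353.59 K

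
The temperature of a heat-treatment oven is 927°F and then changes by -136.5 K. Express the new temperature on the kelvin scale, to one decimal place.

633.9 K

Initial temperature in Celsius: (927 - 32) × 5/9 = 497.2222°C.
The 136.5 K change is an interval; Kelvin and Celsius degrees are the same size, so ΔC = -136.5°C.
Final Celsius temperature: 497.2222 - 136.5000 = 360.7222°C.
In kelvin: 360.7222 + 273.15 = 633.9 K.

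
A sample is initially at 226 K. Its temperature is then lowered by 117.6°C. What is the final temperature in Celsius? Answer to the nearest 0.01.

Initial temperature in Celsius: 226 - 273.15 = -47.1500°C.
Final Celsius temperature: -47.1500 - 117.6000 = -164.7500°C.

-164.75°C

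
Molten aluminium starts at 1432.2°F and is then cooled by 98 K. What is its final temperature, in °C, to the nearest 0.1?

679.9°C

Initial temperature in Celsius: (1432.2 - 32) × 5/9 = 777.8889°C.
The 98 K change is an interval; Kelvin and Celsius degrees are the same size, so ΔC = -98°C.
Final Celsius temperature: 777.8889 - 98.0000 = 679.8889°C.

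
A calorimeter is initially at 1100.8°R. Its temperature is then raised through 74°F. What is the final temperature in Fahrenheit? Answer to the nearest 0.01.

Initial temperature in Celsius: (1100.8 - 491.67) × 5/9 = 338.4056°C.
The 74°F change is an interval, so only the factor 5/9 applies: +74 × 5/9 = +41.1111°C.
Final Celsius temperature: 338.4056 + 41.1111 = 379.5167°C.
In Fahrenheit: 379.5167 × 1.8 + 32 = 715.13°F.

715.13°F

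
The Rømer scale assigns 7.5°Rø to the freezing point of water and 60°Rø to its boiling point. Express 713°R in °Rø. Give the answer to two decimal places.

72.05°Rø

First in Celsius: (713 - 491.67) × 5/9 = 122.9611°C.
Linearly onto the Rømer scale: 7.5 + (122.9611 / 100) × (60 - 7.5) = 72.05°Rø.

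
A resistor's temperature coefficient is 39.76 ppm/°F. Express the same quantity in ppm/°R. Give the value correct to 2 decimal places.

39.76 ppm/°R

Since only a temperature interval is involved, the additive offset between the scales drops out.
A change of 1°R is a change of 1°F, so per °R the value is 39.76 × 1 = 39.76.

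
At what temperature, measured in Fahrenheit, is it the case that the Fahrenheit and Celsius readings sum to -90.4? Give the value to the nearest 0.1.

-46.7°F

Let F be the Fahrenheit reading. The Celsius reading is C = 5/9·F - 17.7778.
Require F + C = -90.4: (14/9)·F - 17.7778 = -90.4.
F = (-90.4 + 17.7778) / (14/9) = -46.7.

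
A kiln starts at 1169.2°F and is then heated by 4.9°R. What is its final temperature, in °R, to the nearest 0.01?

Initial temperature in Celsius: (1169.2 - 32) × 5/9 = 631.7778°C.
The 4.9°R change is an interval, so only the factor 5/9 applies: +4.9 × 5/9 = +2.7222°C.
Final Celsius temperature: 631.7778 + 2.7222 = 634.5000°C.
In Rankine: 634.5000 × 1.8 + 491.67 = 1633.77°R.

1633.77°R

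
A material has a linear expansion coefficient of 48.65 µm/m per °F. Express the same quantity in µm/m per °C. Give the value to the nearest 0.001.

The quantity depends on a temperature interval, so only the ratio of degree sizes applies; the offset between the scales is irrelevant.
A change of 1°C is a change of 1.8°F, so per °C the value is 48.65 × 1.8 = 87.570.

87.570 µm/m per °C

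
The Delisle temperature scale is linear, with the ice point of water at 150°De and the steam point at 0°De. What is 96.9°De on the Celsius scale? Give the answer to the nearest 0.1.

35.4°C

Linear interpolation between the fixed points: C = (96.9 - 150) × 100 / (0 - 150) = 35.4000°C.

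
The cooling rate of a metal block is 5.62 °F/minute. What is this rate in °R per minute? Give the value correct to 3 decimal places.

The quantity depends on a temperature interval, so only the ratio of degree sizes applies; the offset between the scales is irrelevant.
A change of 1°F is a change of 1°R, so 5.62 × 1 = 5.620.

5.620 °R/minute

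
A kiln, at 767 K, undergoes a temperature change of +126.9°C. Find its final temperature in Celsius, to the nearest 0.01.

620.75°C

Initial temperature in Celsius: 767 - 273.15 = 493.8500°C.
Final Celsius temperature: 493.8500 + 126.9000 = 620.7500°C.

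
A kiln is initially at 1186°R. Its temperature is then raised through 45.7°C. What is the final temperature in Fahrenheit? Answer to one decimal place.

808.6°F

Initial temperature in Celsius: (1186 - 491.67) × 5/9 = 385.7389°C.
Final Celsius temperature: 385.7389 + 45.7000 = 431.4389°C.
In Fahrenheit: 431.4389 × 1.8 + 32 = 808.6°F.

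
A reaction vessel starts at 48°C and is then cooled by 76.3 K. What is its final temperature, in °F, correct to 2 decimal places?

The 76.3 K change is an interval; Kelvin and Celsius degrees are the same size, so ΔC = -76.3°C.
Final Celsius temperature: 48.0000 - 76.3000 = -28.3000°C.
In Fahrenheit: -28.3000 × 1.8 + 32 = -18.94°F.

-18.94°F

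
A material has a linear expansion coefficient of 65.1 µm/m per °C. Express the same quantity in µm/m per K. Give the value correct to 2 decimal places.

The quantity depends on a temperature interval, so only the ratio of degree sizes applies; the offset between the scales is irrelevant.
A change of 1 K is a change of 1°C, so per K the value is 65.1 × 1 = 65.10.

65.10 µm/m per K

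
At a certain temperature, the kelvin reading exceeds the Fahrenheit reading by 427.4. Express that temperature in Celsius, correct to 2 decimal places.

-232.81°C

Let x be the kelvin reading; then the Fahrenheit reading is 1.8·x - 459.67.
(1.8·x - 459.67) - x = -427.4  ⇒  (0.8)·x = 32.27  ⇒  x = 40.3375 K.
In Celsius: 40.3375 - 273.15 = -232.81°C.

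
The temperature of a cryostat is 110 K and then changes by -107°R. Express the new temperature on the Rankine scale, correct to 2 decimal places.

91.00°R

Initial temperature in Celsius: 110 - 273.15 = -163.1500°C.
The 107°R change is an interval, so only the factor 5/9 applies: -107 × 5/9 = -59.4444°C.
Final Celsius temperature: -163.1500 - 59.4444 = -222.5944°C.
In Rankine: -222.5944 × 1.8 + 491.67 = 91.00°R.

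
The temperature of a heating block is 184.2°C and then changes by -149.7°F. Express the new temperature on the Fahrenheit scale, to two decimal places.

213.86°F

The 149.7°F change is an interval, so only the factor 5/9 applies: -149.7 × 5/9 = -83.1667°C.
Final Celsius temperature: 184.2000 - 83.1667 = 101.0333°C.
In Fahrenheit: 101.0333 × 1.8 + 32 = 213.86°F.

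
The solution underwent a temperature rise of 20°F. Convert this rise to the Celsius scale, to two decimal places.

An interval of 1°F corresponds to 5/9°C.
20 × 5/9 = 11.11.

11.11°C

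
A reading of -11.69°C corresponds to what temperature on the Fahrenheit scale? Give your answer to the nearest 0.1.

In Fahrenheit: -11.6900 × 1.8 + 32 = 11.0°F.

11.0°F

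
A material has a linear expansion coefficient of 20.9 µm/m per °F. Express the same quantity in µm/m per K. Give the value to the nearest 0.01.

37.62 µm/m per K

The quantity depends on a temperature interval, so only the ratio of degree sizes applies; the offset between the scales is irrelevant.
A change of 1 K is a change of 1.8°F, so per K the value is 20.9 × 1.8 = 37.62.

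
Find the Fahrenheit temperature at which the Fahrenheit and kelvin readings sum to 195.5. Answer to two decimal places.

Let F be the Fahrenheit reading. The kelvin reading is K = 5/9·F + 255.372.
Require F + K = 195.5: (14/9)·F + 255.372 = 195.5.
F = (195.5 - 255.372) / (14/9) = -38.49.

-38.49°F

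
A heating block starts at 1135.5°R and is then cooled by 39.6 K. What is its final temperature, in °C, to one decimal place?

318.1°C

Initial temperature in Celsius: (1135.5 - 491.67) × 5/9 = 357.6833°C.
The 39.6 K change is an interval; Kelvin and Celsius degrees are the same size, so ΔC = -39.6°C.
Final Celsius temperature: 357.6833 - 39.6000 = 318.0833°C.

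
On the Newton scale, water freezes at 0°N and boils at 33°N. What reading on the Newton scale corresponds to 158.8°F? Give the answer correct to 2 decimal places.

23.25°N

First in Celsius: (158.8 - 32) × 5/9 = 70.4444°C.
Linearly onto the Newton scale: 0 + (70.4444 / 100) × (33 - 0) = 23.25°N.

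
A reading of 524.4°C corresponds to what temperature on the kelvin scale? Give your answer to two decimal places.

797.55 K

In kelvin: 524.4000 + 273.15 = 797.55 K.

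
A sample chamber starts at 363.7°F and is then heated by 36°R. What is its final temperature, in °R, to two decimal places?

859.37°R

Initial temperature in Celsius: (363.7 - 32) × 5/9 = 184.2778°C.
The 36°R change is an interval, so only the factor 5/9 applies: +36 × 5/9 = +20.0000°C.
Final Celsius temperature: 184.2778 + 20.0000 = 204.2778°C.
In Rankine: 204.2778 × 1.8 + 491.67 = 859.37°R.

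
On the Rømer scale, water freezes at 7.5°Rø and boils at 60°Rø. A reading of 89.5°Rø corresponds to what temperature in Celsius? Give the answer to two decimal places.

Linear interpolation between the fixed points: C = (89.5 - 7.5) × 100 / (60 - 7.5) = 156.1905°C.

156.19°C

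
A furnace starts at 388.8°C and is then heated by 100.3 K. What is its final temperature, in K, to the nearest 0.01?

762.25 K

The 100.3 K change is an interval; Kelvin and Celsius degrees are the same size, so ΔC = +100.3°C.
Final Celsius temperature: 388.8000 + 100.3000 = 489.1000°C.
In kelvin: 489.1000 + 273.15 = 762.25 K.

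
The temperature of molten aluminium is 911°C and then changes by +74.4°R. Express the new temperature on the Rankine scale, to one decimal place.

The 74.4°R change is an interval, so only the factor 5/9 applies: +74.4 × 5/9 = +41.3333°C.
Final Celsius temperature: 911.0000 + 41.3333 = 952.3333°C.
In Rankine: 952.3333 × 1.8 + 491.67 = 2205.9°R.

2205.9°R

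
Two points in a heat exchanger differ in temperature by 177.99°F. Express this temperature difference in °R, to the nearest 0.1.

Fahrenheit and Rankine degrees are the same size, so the interval is unchanged: 178.0.

178.0°R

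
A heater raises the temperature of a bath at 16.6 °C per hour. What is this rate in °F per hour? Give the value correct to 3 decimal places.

29.880 °F/hour

The quantity depends on a temperature interval, so only the ratio of degree sizes applies; the offset between the scales is irrelevant.
A change of 1°C is a change of 1.8°F, so 16.6 × 1.8 = 29.880.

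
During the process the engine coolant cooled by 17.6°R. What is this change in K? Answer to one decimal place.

An interval of 1°R corresponds to 5/9 K.
17.6 × 5/9 = 9.8.

9.8 K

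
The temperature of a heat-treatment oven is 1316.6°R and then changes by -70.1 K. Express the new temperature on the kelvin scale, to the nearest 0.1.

661.3 K

Initial temperature in Celsius: (1316.6 - 491.67) × 5/9 = 458.2944°C.
The 70.1 K change is an interval; Kelvin and Celsius degrees are the same size, so ΔC = -70.1°C.
Final Celsius temperature: 458.2944 - 70.1000 = 388.1944°C.
In kelvin: 388.1944 + 273.15 = 661.3 K.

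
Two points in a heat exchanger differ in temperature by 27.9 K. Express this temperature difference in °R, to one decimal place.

50.2°R

Only the scale ratio 1.8 matters for a change in temperature.
27.9 × 1.8 = 50.2.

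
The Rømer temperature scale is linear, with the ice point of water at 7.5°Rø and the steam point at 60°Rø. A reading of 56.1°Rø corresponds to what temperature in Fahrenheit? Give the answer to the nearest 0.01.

Linear interpolation between the fixed points: C = (56.1 - 7.5) × 100 / (60 - 7.5) = 92.5714°C.
Then 92.5714 × 1.8 + 32 = 198.63°F.

198.63°F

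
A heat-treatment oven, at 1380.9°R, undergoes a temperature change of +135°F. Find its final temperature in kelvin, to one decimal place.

842.2 K

Initial temperature in Celsius: (1380.9 - 491.67) × 5/9 = 494.0167°C.
The 135°F change is an interval, so only the factor 5/9 applies: +135 × 5/9 = +75.0000°C.
Final Celsius temperature: 494.0167 + 75.0000 = 569.0167°C.
In kelvin: 569.0167 + 273.15 = 842.2 K.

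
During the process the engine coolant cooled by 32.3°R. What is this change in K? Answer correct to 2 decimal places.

17.94 K

For a temperature interval the offset drops out; only the factor 5/9 applies.
32.3 × 5/9 = 17.94.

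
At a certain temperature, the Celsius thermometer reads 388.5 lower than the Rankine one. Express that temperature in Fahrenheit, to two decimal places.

Let x be the Rankine reading; then the Celsius reading is 5/9·x - 273.15.
(5/9·x - 273.15) - x = -388.5  ⇒  (-4/9)·x = -115.35  ⇒  x = 259.5375°R.
In Celsius: (259.5375 - 491.67) × 5/9 = -128.9625°C.
In Fahrenheit: -128.9625 × 1.8 + 32 = -200.13°F.

-200.13°F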